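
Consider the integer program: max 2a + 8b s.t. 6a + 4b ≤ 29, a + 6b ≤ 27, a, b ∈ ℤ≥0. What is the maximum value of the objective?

(a,b)=(2,4) is feasible, giving 36.
(a,b)=(1,4) is feasible, giving 34.
(a,b)=(2,3) is feasible, giving 28.
(a,b)=(1,3) is feasible, giving 26.
No feasible integer point exceeds 36.

36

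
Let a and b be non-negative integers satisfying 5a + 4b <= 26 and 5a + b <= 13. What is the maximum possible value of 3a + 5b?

Relaxing integrality, the LP optimum is 32.50 at (a,b) = (0, 6.5), which is not an integer point.
(a,b)=(0,6) is feasible, giving 30.
(a,b)=(1,5) is feasible, giving 28.
(a,b)=(0,5) is feasible, giving 25.
Maximum is 30 at (a,b)=(0,6).

30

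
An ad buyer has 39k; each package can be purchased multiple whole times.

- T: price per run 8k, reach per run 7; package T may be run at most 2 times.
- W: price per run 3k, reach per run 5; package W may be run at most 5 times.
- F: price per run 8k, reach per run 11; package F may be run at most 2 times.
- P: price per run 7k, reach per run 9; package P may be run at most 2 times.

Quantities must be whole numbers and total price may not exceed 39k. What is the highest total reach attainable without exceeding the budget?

W has the best ratio (5/3); taking only W gives at most 5×5 = 25 (stopped by the supply cap of 5).
Mixing does better — 5×W, 2×F, and 1×P: price 38 ≤ 39, reach 5·5 + 2·11 + 1·9 = 56.

56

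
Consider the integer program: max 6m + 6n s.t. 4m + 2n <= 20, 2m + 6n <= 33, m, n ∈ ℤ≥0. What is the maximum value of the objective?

The continuous relaxation peaks at (2.7, 4.6) with value 43.80; rounding to a feasible lattice point costs some objective.
(m,n)=(3,4): 4·3+2·4=20≤20, 2·3+6·4=30≤33, objective 42.
(m,n)=(2,4): 4·2+2·4=16≤20, 2·2+6·4=28≤33, objective 36.
No feasible integer point exceeds 42.

42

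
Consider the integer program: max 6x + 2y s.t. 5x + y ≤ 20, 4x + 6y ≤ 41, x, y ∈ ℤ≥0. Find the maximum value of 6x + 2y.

(x,y)=(3,4) is feasible, giving 26.
(x,y)=(3,3) is feasible, giving 24.
(x,y)=(2,5) is feasible, giving 22.
No feasible integer point exceeds 26.

26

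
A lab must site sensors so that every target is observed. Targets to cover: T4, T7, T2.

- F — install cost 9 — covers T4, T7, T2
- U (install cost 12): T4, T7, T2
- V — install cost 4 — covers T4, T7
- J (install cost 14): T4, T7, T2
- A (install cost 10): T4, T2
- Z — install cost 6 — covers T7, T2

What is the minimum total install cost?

9

This is an integer covering problem.
The greedy cost-per-new-target heuristic would pick V and Z for 10, but a cheaper cover exists.
F alone covers T4, T7, T2 — every target.
Total install cost: 9.
No cover costs less than 9.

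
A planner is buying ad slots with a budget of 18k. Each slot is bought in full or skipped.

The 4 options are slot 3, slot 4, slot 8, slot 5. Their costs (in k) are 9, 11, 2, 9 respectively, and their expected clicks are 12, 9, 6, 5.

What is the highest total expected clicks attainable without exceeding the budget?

This is a 0-1 knapsack instance.
Allowing fractional choices, the relaxed optimum would be about 23.7, but ad slots are indivisible.
slot 3 + slot 5: cost 9 + 9 = 18 ≤ 18, expected clicks 12 + 5 = 17.
slot 3 + slot 8: cost 9 + 2 = 11 ≤ 18, expected clicks 12 + 6 = 18.
Best is slot 3 and slot 8 with total expected clicks 18.

18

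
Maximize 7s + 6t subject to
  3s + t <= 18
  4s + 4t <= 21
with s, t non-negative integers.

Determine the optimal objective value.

35

(s,t)=(5,0) is feasible, giving 35.
(s,t)=(4,1) is feasible, giving 34.
(s,t)=(4,0) is feasible, giving 28.
Maximum is 35 at (s,t)=(5,0).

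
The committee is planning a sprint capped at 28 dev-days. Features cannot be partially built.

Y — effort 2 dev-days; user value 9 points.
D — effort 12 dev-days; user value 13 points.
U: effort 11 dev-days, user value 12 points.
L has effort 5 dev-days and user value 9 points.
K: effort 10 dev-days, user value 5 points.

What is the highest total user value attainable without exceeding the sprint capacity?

35

Y + D + U: effort 2 + 12 + 11 = 25 ≤ 28, user value 9 + 13 + 12 = 34.
Y + U + L + K: effort 2 + 11 + 5 + 10 = 28 ≤ 28, user value 9 + 12 + 9 + 5 = 35.
D + U + L: effort 12 + 11 + 5 = 28 ≤ 28, user value 13 + 12 + 9 = 34.
Best is Y, U, L, and K with total user value 35.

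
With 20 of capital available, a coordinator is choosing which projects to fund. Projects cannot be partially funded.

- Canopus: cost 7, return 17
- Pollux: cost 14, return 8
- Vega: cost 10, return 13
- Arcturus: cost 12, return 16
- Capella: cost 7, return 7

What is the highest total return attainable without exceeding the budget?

Take Canopus and Arcturus: cost 7 + 12 = 19 ≤ 20, return 17 + 16 = 33.
No other feasible combination does better.

33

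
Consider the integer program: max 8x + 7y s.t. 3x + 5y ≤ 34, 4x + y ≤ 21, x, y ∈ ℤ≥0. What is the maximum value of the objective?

Relaxing integrality, the LP optimum is 63.47 at (x,y) = (4.18, 4.29), which is not an integer point.
(x,y)=(4,4): 3·4+5·4=32≤34, 4·4+1·4=20≤21, objective 60.
(x,y)=(3,5): 3·3+5·5=34≤34, 4·3+1·5=17≤21, objective 59.
(x,y)=(4,3): 3·4+5·3=27≤34, 4·4+1·3=19≤21, objective 53.
Maximum is 60 at (x,y)=(4,4).

60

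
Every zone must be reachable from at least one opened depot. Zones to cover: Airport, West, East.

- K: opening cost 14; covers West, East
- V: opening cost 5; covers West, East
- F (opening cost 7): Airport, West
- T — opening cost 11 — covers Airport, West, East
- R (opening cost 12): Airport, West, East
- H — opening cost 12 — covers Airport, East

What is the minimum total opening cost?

This is an integer covering problem.
T alone covers Airport, West, East — every zone.
Total opening cost: 11.

11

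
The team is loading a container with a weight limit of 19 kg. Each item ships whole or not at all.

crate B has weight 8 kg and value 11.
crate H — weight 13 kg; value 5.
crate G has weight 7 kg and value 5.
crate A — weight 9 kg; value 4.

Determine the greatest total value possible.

Treat it as a binary knapsack problem.
Allowing fractional choices, the relaxed optimum would be about 17.8, but items are indivisible.
crate B + crate G: weight 8 + 7 = 15 ≤ 19, value 11 + 5 = 16.
crate B + crate A: weight 8 + 9 = 17 ≤ 19, value 11 + 4 = 15.
Best is crate B and crate G with total value 16.

16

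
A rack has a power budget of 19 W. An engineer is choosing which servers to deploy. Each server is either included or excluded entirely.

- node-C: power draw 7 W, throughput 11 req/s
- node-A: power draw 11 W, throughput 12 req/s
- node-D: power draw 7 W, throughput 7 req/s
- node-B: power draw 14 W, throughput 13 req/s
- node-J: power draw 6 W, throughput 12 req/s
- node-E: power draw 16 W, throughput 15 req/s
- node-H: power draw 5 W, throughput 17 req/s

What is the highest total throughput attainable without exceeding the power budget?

40

This is a 0-1 knapsack instance.
Take node-C, node-J, and node-H: power draw 7 + 6 + 5 = 18 ≤ 19, throughput 11 + 12 + 17 = 40.
No other feasible combination does better.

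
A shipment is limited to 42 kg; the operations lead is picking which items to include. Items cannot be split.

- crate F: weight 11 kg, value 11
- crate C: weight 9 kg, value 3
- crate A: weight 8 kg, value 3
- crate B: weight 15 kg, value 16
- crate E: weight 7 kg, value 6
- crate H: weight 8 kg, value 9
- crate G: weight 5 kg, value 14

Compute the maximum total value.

Allowing fractional choices, the relaxed optimum would be about 52.6, but items are indivisible.
crate F + crate B + crate E + crate G: weight 11 + 15 + 7 + 5 = 38 ≤ 42, value 11 + 16 + 6 + 14 = 47.
crate F + crate B + crate H + crate G: weight 11 + 15 + 8 + 5 = 39 ≤ 42, value 11 + 16 + 9 + 14 = 50.
crate B + crate E + crate H + crate G: weight 15 + 7 + 8 + 5 = 35 ≤ 42, value 16 + 6 + 9 + 14 = 45.
Best is crate F, crate B, crate H, and crate G with total value 50.

50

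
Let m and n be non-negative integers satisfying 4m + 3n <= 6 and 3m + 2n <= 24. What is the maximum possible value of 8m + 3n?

8

(m,n)=(1,0): 4·1+3·0=4≤6, 3·1+2·0=3≤24, objective 8.
(m,n)=(0,1): 4·0+3·1=3≤6, 3·0+2·1=2≤24, objective 3.
(m,n)=(0,0): 4·0+3·0=0≤6, 3·0+2·0=0≤24, objective 0.
The best lattice point is (1,0), giving 8.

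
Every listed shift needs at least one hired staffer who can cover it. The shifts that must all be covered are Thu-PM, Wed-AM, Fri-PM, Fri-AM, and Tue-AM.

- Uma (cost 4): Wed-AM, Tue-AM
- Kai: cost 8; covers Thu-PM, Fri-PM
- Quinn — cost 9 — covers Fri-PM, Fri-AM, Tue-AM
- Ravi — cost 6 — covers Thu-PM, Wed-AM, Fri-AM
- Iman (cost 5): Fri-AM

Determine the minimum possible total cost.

The greedy cost-per-new-shift heuristic would pick Uma, Ravi, and Kai for 18, but a cheaper cover exists.
Choose Quinn and Ravi: together they cover Thu-PM, Wed-AM, Fri-PM, Fri-AM, Tue-AM — every shift.
Total cost: 9 + 6 = 15.
No cover costs less than 15.

15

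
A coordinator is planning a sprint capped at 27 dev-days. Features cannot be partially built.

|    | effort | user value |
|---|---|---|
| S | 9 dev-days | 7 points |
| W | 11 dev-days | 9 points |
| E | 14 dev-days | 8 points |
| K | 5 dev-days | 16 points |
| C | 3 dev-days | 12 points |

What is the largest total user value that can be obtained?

37

This is an integer program with binary decision variables.
Allowing fractional choices, the relaxed optimum would be about 43.2, but features are indivisible.
W + K + C: effort 11 + 5 + 3 = 19 ≤ 27, user value 9 + 16 + 12 = 37.
E + K + C: effort 14 + 5 + 3 = 22 ≤ 27, user value 8 + 16 + 12 = 36.
Best is W, K, and C with total user value 37.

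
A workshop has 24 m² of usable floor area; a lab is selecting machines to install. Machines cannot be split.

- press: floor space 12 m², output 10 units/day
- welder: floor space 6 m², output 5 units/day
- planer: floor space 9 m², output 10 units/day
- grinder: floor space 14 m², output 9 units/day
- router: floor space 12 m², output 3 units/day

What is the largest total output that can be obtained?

20

Take press and planer: floor space 12 + 9 = 21 ≤ 24, output 10 + 10 = 20.
No other feasible combination does better.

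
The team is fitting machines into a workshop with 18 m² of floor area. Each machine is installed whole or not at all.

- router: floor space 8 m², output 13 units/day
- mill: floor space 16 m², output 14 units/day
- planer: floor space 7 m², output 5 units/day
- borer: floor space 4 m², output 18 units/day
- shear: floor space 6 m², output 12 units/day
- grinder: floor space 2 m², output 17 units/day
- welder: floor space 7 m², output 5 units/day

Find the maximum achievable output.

This is a 0-1 knapsack instance.
Allowing fractional choices, the relaxed optimum would be about 56.8, but machines are indivisible.
router + borer + grinder: floor space 8 + 4 + 2 = 14 ≤ 18, output 13 + 18 + 17 = 48.
borer + shear + grinder: floor space 4 + 6 + 2 = 12 ≤ 18, output 18 + 12 + 17 = 47.
Best is router, borer, and grinder with total output 48.

48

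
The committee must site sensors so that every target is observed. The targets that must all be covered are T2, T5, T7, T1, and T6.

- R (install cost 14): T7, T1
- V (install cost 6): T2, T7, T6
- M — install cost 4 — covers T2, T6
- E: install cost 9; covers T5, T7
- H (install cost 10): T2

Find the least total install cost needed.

This is an integer covering problem.
The greedy cost-per-new-target heuristic would pick V, E, and R for 29, but a cheaper cover exists.
Choose R, M, and E: together they cover T2, T5, T7, T1, T6 — every target.
Total install cost: 14 + 4 + 9 = 27.
No cover costs less than 27.

27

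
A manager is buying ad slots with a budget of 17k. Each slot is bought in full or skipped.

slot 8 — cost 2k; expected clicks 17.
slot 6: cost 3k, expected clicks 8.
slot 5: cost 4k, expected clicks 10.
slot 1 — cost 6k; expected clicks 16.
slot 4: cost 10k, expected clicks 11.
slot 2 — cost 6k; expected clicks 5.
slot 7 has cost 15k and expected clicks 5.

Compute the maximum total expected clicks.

Allowing fractional choices, the relaxed optimum would be about 53.2, but ad slots are indivisible.
slot 8 + slot 6 + slot 5 + slot 1: cost 2 + 3 + 4 + 6 = 15 ≤ 17, expected clicks 17 + 8 + 10 + 16 = 51.
slot 8 + slot 5 + slot 1: cost 2 + 4 + 6 = 12 ≤ 17, expected clicks 17 + 10 + 16 = 43.
slot 8 + slot 6 + slot 1 + slot 2: cost 2 + 3 + 6 + 6 = 17 ≤ 17, expected clicks 17 + 8 + 16 + 5 = 46.
Best is slot 8, slot 6, slot 5, and slot 1 with total expected clicks 51.

51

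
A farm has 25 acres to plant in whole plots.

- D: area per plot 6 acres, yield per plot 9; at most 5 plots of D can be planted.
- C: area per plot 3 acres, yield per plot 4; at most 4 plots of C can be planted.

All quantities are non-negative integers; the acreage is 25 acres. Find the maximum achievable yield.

D has the best ratio (9/6); taking only D gives at most 4×9 = 36 (stopped by the area limit).
Optimal: 4×D: area 24 ≤ 25, yield 4·9 = 36.

36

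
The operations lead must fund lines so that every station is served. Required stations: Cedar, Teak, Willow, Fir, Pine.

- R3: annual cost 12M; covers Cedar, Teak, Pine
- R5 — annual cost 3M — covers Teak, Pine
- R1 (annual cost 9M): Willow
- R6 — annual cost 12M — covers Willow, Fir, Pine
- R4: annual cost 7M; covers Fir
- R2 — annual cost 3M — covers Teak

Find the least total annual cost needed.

The greedy cost-per-new-station heuristic would pick R5, R6, and R3 for 27, but a cheaper cover exists.
Choose R3 and R6: together they cover Cedar, Teak, Willow, Fir, Pine — every station.
Total annual cost: 12 + 12 = 24.
No cover costs less than 24.

24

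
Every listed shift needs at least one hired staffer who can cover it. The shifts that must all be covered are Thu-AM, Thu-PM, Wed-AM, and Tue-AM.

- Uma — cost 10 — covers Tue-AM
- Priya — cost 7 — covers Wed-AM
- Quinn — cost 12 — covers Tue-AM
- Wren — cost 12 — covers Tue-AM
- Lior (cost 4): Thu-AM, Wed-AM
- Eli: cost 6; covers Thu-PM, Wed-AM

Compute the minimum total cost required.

Choose Uma, Lior, and Eli: together they cover Thu-AM, Thu-PM, Wed-AM, Tue-AM — every shift.
Total cost: 10 + 4 + 6 = 20.
No cover costs less than 20.

20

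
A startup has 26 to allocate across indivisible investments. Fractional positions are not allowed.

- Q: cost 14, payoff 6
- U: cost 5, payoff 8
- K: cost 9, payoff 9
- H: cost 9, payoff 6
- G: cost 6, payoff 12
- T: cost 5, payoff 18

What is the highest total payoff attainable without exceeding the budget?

Take U, K, G, and T: cost 5 + 9 + 6 + 5 = 25 ≤ 26, payoff 8 + 9 + 12 + 18 = 47.
No other feasible combination does better.

47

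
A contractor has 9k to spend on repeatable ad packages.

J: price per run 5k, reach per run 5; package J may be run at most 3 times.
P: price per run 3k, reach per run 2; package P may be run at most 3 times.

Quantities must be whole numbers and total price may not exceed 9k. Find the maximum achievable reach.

7

J has the best ratio (5/5); taking only J gives at most 1×5 = 5 (stopped by the price limit).
Mixing does better — 1×J and 1×P: price 8 ≤ 9, reach 1·5 + 1·2 = 7.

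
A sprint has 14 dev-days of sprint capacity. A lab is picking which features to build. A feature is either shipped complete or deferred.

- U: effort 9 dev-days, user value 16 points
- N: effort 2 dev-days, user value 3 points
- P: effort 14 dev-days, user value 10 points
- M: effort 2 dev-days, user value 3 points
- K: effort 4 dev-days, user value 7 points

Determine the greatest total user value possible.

23

U + K: effort 9 + 4 = 13 ≤ 14, user value 16 + 7 = 23.
U + N: effort 9 + 2 = 11 ≤ 14, user value 16 + 3 = 19.
U + N + M: effort 9 + 2 + 2 = 13 ≤ 14, user value 16 + 3 + 3 = 22.
Best is U and K with total user value 23.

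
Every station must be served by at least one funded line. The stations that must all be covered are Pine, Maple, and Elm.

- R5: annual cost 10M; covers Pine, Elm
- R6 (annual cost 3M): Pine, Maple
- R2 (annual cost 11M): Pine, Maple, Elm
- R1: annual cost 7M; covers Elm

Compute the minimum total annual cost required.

This is a weighted set-cover instance.
Choose R6 and R1: together they cover Pine, Maple, Elm — every station.
Total annual cost: 3 + 7 = 10.

10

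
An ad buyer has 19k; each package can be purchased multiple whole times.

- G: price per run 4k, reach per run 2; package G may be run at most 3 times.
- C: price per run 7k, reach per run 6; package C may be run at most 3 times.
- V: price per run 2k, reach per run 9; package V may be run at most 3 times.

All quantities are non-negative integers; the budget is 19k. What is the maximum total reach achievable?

35

This is a bounded integer knapsack.
Take 1×G, 1×C, and 3×V: price 17 ≤ 19, reach 1·2 + 1·6 + 3·9 = 35.
V has the best ratio (9/2) and is taken to its limit of 3; remaining capacity is filled optimally with the others.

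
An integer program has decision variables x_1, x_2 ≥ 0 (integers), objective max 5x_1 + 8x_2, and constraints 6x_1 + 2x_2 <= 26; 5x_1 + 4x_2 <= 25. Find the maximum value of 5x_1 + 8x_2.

(x_1,x_2)=(0,6) is feasible, giving 48.
(x_1,x_2)=(1,5) is feasible, giving 45.
(x_1,x_2)=(0,5) is feasible, giving 40.
The best lattice point is (0,6), giving 48.

48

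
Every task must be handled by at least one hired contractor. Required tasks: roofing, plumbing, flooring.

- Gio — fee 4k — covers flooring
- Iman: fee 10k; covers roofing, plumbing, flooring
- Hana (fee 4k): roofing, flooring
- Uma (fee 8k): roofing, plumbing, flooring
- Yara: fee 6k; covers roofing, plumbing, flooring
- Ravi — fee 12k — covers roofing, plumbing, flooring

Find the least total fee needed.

Yara alone covers roofing, plumbing, flooring — every task.
Total fee: 6.

6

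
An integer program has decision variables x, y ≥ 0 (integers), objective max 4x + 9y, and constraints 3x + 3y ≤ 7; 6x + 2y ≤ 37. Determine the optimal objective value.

Relaxing integrality, the LP optimum is 21.00 at (x,y) = (0, 2.33), which is not an integer point.
(x,y)=(0,2): 3·0+3·2=6≤7, 6·0+2·2=4≤37, objective 18.
(x,y)=(1,1): 3·1+3·1=6≤7, 6·1+2·1=8≤37, objective 13.
(x,y)=(0,1): 3·0+3·1=3≤7, 6·0+2·1=2≤37, objective 9.
No feasible integer point exceeds 18.

18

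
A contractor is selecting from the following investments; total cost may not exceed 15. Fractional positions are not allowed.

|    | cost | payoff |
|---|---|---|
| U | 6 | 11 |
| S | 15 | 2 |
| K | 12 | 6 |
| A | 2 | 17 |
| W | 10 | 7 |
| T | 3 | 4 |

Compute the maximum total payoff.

32

This is an integer program with binary decision variables.
Take U, A, and T: cost 6 + 2 + 3 = 11 ≤ 15, payoff 11 + 17 + 4 = 32.
No other feasible combination does better.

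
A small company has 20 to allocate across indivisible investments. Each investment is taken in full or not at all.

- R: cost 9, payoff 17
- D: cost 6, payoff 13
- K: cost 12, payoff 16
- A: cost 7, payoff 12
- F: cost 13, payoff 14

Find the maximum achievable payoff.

Treat it as a binary knapsack problem.
Allowing fractional choices, the relaxed optimum would be about 38.6, but investments are indivisible.
D + K: cost 6 + 12 = 18 ≤ 20, payoff 13 + 16 = 29.
R + A: cost 9 + 7 = 16 ≤ 20, payoff 17 + 12 = 29.
R + D: cost 9 + 6 = 15 ≤ 20, payoff 17 + 13 = 30.
Best is R and D with total payoff 30.

30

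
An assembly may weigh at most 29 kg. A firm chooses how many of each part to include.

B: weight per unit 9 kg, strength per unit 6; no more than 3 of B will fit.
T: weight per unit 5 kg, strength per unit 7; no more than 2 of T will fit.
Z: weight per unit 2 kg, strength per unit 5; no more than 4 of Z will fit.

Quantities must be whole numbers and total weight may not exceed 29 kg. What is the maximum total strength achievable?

This is a bounded integer knapsack.
1×B, 2×T, and 4×Z: weight 27 ≤ 29, strength 1·6 + 2·7 + 4·5 = 40.
1×B, 2×T, and 3×Z: weight 25 ≤ 29, strength 1·6 + 2·7 + 3·5 = 35.
Best is 40.

40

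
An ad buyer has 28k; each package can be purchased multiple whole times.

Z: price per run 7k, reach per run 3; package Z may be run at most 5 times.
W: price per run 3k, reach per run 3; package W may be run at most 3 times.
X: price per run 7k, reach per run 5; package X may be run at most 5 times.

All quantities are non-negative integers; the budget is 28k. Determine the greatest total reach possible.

This is a bounded integer knapsack.
Take 2×W and 3×X: price 27 ≤ 28, reach 2·3 + 3·5 = 21.
No other integer combination yields more.

21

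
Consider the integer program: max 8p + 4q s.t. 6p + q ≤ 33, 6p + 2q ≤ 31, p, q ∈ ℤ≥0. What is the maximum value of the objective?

60

Relaxing integrality, the LP optimum is 62.00 at (p,q) = (0, 15.5), which is not an integer point.
(p,q)=(0,15): 6·0+1·15=15≤33, 6·0+2·15=30≤31, objective 60.
(p,q)=(0,14): 6·0+1·14=14≤33, 6·0+2·14=28≤31, objective 56.
Maximum is 60 at (p,q)=(0,15).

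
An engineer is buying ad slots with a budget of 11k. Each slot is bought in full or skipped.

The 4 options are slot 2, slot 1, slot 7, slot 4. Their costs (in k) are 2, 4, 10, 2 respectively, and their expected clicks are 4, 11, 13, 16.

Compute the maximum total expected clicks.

31

slot 2 + slot 1 + slot 4: cost 2 + 4 + 2 = 8 ≤ 11, expected clicks 4 + 11 + 16 = 31.
slot 1 + slot 4: cost 4 + 2 = 6 ≤ 11, expected clicks 11 + 16 = 27.
Best is slot 2, slot 1, and slot 4 with total expected clicks 31.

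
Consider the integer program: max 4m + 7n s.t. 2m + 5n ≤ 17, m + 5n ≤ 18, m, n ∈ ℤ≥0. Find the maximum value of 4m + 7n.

32

Relaxing integrality, the LP optimum is 34.00 at (m,n) = (8.5, 0), which is not an integer point.
(m,n)=(8,0): 2·8+5·0=16≤17, 1·8+5·0=8≤18, objective 32.
(m,n)=(7,0): 2·7+5·0=14≤17, 1·7+5·0=7≤18, objective 28.
Maximum is 32 at (m,n)=(8,0).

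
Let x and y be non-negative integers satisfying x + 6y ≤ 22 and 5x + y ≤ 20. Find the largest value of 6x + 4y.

30

Relaxing integrality, the LP optimum is 32.69 at (x,y) = (3.38, 3.1), which is not an integer point.
(x,y)=(3,3): 1·3+6·3=21≤22, 5·3+1·3=18≤20, objective 30.
(x,y)=(3,2): 1·3+6·2=15≤22, 5·3+1·2=17≤20, objective 26.
(x,y)=(2,3): 1·2+6·3=20≤22, 5·2+1·3=13≤20, objective 24.
The best lattice point is (3,3), giving 30.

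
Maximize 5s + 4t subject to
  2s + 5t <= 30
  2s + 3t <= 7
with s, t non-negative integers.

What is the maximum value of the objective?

15

The continuous relaxation peaks at (3.5, 0) with value 17.50; rounding to a feasible lattice point costs some objective.
(s,t)=(3,0) is feasible, giving 15.
(s,t)=(2,1) is feasible, giving 14.
(s,t)=(2,0) is feasible, giving 10.
Maximum is 15 at (s,t)=(3,0).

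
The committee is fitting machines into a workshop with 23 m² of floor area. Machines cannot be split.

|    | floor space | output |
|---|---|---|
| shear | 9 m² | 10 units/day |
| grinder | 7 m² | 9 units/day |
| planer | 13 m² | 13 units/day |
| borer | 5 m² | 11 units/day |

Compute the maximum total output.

30

Allowing fractional choices, the relaxed optimum would be about 32.0, but machines are indivisible.
shear + planer: floor space 9 + 13 = 22 ≤ 23, output 10 + 13 = 23.
planer + borer: floor space 13 + 5 = 18 ≤ 23, output 13 + 11 = 24.
shear + grinder + borer: floor space 9 + 7 + 5 = 21 ≤ 23, output 10 + 9 + 11 = 30.
Best is shear, grinder, and borer with total output 30.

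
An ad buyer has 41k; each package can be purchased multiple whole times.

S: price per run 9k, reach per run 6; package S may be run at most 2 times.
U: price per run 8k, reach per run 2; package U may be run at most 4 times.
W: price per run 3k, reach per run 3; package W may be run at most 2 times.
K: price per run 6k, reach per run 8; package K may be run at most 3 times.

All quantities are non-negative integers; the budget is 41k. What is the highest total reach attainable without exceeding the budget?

This is a bounded integer knapsack.
2×S, 1×W, and 3×K: price 39 ≤ 41, reach 2·6 + 1·3 + 3·8 = 39.
1×S, 1×U, 2×W, and 3×K: price 41 ≤ 41, reach 1·6 + 1·2 + 2·3 + 3·8 = 38.
Best is 39.

39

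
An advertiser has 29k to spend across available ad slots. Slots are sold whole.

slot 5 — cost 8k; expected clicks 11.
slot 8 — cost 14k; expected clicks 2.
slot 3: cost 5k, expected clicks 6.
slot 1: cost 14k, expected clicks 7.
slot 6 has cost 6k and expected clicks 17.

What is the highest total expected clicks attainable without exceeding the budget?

35

Treat it as a binary knapsack problem.
Take slot 5, slot 1, and slot 6: cost 8 + 14 + 6 = 28 ≤ 29, expected clicks 11 + 7 + 17 = 35.
No other feasible combination does better.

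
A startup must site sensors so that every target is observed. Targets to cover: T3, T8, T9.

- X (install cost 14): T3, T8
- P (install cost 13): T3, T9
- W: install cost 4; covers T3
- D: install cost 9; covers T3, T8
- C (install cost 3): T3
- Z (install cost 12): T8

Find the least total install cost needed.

The greedy cost-per-new-target heuristic would pick C, D, and P for 25, but a cheaper cover exists.
Choose P and D: together they cover T3, T8, T9 — every target.
Total install cost: 13 + 9 = 22.
No cover costs less than 22.

22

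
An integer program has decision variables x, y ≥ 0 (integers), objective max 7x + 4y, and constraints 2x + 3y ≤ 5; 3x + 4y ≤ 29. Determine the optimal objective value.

14

The continuous relaxation peaks at (2.5, 0) with value 17.50; rounding to a feasible lattice point costs some objective.
(x,y)=(2,0): 2·2+3·0=4≤5, 3·2+4·0=6≤29, objective 14.
(x,y)=(1,1): 2·1+3·1=5≤5, 3·1+4·1=7≤29, objective 11.
(x,y)=(1,0): 2·1+3·0=2≤5, 3·1+4·0=3≤29, objective 7.
The best lattice point is (2,0), giving 14.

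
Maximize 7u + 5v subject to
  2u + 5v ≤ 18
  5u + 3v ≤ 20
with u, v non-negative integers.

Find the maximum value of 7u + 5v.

The continuous relaxation peaks at (2.42, 2.63) with value 30.11; rounding to a feasible lattice point costs some objective.
(u,v)=(4,0) is feasible, giving 28.
(u,v)=(3,1) is feasible, giving 26.
Maximum is 28 at (u,v)=(4,0).

28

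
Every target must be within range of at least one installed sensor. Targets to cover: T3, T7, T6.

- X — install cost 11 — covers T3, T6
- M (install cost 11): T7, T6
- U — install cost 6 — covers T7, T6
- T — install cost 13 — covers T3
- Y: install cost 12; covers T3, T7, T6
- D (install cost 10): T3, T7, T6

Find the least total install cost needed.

The greedy cost-per-new-target heuristic would pick U and D for 16, but a cheaper cover exists.
D alone covers T3, T7, T6 — every target.
Total install cost: 10.
No cover costs less than 10.

10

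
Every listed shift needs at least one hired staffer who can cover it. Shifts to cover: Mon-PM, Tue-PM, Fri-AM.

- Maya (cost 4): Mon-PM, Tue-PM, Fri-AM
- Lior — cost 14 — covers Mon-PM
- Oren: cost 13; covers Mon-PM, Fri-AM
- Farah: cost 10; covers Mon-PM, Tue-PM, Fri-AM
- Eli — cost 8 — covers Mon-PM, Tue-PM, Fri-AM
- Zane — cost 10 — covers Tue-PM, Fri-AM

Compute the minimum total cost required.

4

Maya alone covers Mon-PM, Tue-PM, Fri-AM — every shift.
Total cost: 4.
No cover costs less than 4.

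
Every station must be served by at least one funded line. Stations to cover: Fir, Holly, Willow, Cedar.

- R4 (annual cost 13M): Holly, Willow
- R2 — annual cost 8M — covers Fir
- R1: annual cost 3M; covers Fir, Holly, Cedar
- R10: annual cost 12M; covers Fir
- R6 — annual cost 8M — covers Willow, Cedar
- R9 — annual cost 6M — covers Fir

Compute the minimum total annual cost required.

Choose R1 and R6: together they cover Fir, Holly, Willow, Cedar — every station.
Total annual cost: 3 + 8 = 11.
No cover costs less than 11.

11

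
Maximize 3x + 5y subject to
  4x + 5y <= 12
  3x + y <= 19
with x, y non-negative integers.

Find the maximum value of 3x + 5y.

10

The continuous relaxation peaks at (0, 2.4) with value 12.00; rounding to a feasible lattice point costs some objective.
(x,y)=(0,2): 4·0+5·2=10≤12, 3·0+1·2=2≤19, objective 10.
(x,y)=(1,1): 4·1+5·1=9≤12, 3·1+1·1=4≤19, objective 8.
No feasible integer point exceeds 10.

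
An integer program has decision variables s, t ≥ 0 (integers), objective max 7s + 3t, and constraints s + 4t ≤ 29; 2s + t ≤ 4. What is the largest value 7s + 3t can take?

14

(s,t)=(2,0): 1·2+4·0=2≤29, 2·2+1·0=4≤4, objective 14.
(s,t)=(1,1): 1·1+4·1=5≤29, 2·1+1·1=3≤4, objective 10.
(s,t)=(1,0): 1·1+4·0=1≤29, 2·1+1·0=2≤4, objective 7.
No feasible integer point exceeds 14.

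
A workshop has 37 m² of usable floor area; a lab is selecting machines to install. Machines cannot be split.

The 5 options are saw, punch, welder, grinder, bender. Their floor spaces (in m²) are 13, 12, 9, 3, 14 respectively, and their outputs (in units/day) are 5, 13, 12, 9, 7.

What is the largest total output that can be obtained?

39

Take saw, punch, welder, and grinder: floor space 13 + 12 + 9 + 3 = 37 ≤ 37, output 5 + 13 + 12 + 9 = 39.
No other feasible combination does better.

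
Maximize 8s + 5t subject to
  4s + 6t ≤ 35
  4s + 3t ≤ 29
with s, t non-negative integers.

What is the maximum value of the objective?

56

(s,t)=(7,0): 4·7+6·0=28≤35, 4·7+3·0=28≤29, objective 56.
(s,t)=(6,1): 4·6+6·1=30≤35, 4·6+3·1=27≤29, objective 53.
(s,t)=(6,0): 4·6+6·0=24≤35, 4·6+3·0=24≤29, objective 48.
The best lattice point is (7,0), giving 56.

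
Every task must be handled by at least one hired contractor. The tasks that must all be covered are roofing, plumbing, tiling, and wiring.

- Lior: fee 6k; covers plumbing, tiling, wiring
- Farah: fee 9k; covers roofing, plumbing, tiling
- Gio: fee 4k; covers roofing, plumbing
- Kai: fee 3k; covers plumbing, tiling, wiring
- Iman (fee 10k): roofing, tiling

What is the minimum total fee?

Choose Gio and Kai: together they cover roofing, plumbing, tiling, wiring — every task.
Total fee: 4 + 3 = 7.
No cover costs less than 7.

7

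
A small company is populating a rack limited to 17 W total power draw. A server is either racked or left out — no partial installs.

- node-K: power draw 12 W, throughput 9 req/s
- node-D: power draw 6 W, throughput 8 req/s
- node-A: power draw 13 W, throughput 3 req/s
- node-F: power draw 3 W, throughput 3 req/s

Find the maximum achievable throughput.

Take node-K and node-F: power draw 12 + 3 = 15 ≤ 17, throughput 9 + 3 = 12.
No other feasible combination does better.

12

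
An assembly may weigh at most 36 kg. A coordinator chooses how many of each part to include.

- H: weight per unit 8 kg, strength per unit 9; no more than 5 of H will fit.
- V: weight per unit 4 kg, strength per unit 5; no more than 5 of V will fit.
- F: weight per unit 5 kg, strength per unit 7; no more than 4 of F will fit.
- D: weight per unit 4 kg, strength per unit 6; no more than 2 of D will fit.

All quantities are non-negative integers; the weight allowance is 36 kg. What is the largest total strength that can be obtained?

2×V, 4×F, and 2×D: weight 36 ≤ 36, strength 2·5 + 4·7 + 2·6 = 50.
3×V, 4×F, and 1×D: weight 36 ≤ 36, strength 3·5 + 4·7 + 1·6 = 49.
Best is 50.

50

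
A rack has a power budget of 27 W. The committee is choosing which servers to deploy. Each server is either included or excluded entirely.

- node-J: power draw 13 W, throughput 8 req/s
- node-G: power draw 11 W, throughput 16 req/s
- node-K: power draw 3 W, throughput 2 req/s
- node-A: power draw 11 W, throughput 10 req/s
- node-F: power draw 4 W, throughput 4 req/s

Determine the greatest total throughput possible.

30

Allowing fractional choices, the relaxed optimum would be about 30.7, but servers are indivisible.
node-G + node-A: power draw 11 + 11 = 22 ≤ 27, throughput 16 + 10 = 26.
node-G + node-A + node-F: power draw 11 + 11 + 4 = 26 ≤ 27, throughput 16 + 10 + 4 = 30.
node-G + node-K + node-A: power draw 11 + 3 + 11 = 25 ≤ 27, throughput 16 + 2 + 10 = 28.
Best is node-G, node-A, and node-F with total throughput 30.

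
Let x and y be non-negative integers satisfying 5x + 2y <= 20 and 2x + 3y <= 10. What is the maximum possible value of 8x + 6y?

(x,y)=(4,0): 5·4+2·0=20≤20, 2·4+3·0=8≤10, objective 32.
(x,y)=(3,1): 5·3+2·1=17≤20, 2·3+3·1=9≤10, objective 30.
The best lattice point is (4,0), giving 32.

32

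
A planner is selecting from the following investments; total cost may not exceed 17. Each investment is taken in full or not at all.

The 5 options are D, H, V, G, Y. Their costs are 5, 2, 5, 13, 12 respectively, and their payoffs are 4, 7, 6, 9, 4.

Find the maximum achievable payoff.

17

This is a 0-1 knapsack instance.
Allowing fractional choices, the relaxed optimum would be about 20.5, but investments are indivisible.
D + H + V: cost 5 + 2 + 5 = 12 ≤ 17, payoff 4 + 7 + 6 = 17.
H + G: cost 2 + 13 = 15 ≤ 17, payoff 7 + 9 = 16.
Best is D, H, and V with total payoff 17.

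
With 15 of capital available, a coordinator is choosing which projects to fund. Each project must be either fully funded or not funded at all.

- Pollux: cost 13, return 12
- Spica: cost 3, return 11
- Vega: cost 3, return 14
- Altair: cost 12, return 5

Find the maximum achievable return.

25

Treat it as a binary knapsack problem.
Allowing fractional choices, the relaxed optimum would be about 33.3, but projects are indivisible.
Spica + Vega: cost 3 + 3 = 6 ≤ 15, return 11 + 14 = 25.
Spica + Altair: cost 3 + 12 = 15 ≤ 15, return 11 + 5 = 16.
Vega + Altair: cost 3 + 12 = 15 ≤ 15, return 14 + 5 = 19.
Best is Spica and Vega with total return 25.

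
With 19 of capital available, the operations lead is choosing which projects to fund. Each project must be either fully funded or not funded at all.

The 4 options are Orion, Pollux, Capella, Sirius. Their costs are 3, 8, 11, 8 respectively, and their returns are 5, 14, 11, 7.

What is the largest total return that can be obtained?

Take Orion, Pollux, and Sirius: cost 3 + 8 + 8 = 19 ≤ 19, return 5 + 14 + 7 = 26.
No other feasible combination does better.

26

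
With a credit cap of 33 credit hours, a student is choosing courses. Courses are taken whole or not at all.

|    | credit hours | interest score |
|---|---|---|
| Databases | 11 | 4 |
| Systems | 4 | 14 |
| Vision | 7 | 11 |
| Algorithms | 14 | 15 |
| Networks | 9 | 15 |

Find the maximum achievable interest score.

44

Take Systems, Algorithms, and Networks: credit hours 4 + 14 + 9 = 27 ≤ 33, interest score 14 + 15 + 15 = 44.
No feasible combination exceeds this.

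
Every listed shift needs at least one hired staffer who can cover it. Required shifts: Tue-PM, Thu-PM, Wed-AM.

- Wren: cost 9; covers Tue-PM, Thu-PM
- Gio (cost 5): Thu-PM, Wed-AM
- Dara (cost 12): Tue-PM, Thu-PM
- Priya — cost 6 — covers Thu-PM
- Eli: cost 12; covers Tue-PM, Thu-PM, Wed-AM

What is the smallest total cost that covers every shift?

The greedy cost-per-new-shift heuristic would pick Gio and Wren for 14, but a cheaper cover exists.
Eli alone covers Tue-PM, Thu-PM, Wed-AM — every shift.
Total cost: 12.
No cover costs less than 12.

12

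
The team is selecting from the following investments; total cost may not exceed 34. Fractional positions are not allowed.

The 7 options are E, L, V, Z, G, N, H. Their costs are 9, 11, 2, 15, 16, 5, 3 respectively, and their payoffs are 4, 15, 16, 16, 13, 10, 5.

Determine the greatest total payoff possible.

Allowing fractional choices, the relaxed optimum would be about 59.9, but investments are indivisible.
L + V + Z + H: cost 11 + 2 + 15 + 3 = 31 ≤ 34, payoff 15 + 16 + 16 + 5 = 52.
L + V + G + N: cost 11 + 2 + 16 + 5 = 34 ≤ 34, payoff 15 + 16 + 13 + 10 = 54.
L + V + Z + N: cost 11 + 2 + 15 + 5 = 33 ≤ 34, payoff 15 + 16 + 16 + 10 = 57.
Best is L, V, Z, and N with total payoff 57.

57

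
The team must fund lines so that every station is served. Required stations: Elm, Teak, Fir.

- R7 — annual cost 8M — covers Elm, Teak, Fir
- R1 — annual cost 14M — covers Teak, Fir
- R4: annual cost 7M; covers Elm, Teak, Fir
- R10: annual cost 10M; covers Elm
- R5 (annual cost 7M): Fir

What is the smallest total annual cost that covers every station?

7

This is an integer covering problem.
R4 alone covers Elm, Teak, Fir — every station.
Total annual cost: 7.
No cover costs less than 7.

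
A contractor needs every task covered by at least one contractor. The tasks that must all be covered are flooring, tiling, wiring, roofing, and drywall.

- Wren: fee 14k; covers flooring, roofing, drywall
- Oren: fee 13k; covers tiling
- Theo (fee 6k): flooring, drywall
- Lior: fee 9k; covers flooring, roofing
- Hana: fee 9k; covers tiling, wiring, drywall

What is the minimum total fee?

This is an integer covering problem.
The greedy cost-per-new-task heuristic would pick Theo, Hana, and Lior for 24, but a cheaper cover exists.
Choose Lior and Hana: together they cover flooring, tiling, wiring, roofing, drywall — every task.
Total fee: 9 + 9 = 18.
No cover costs less than 18.

18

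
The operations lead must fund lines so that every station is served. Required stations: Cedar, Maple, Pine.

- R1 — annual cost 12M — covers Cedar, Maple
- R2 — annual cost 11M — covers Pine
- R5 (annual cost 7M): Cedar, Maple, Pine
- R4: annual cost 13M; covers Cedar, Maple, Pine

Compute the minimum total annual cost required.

7

This is an integer covering problem.
R5 alone covers Cedar, Maple, Pine — every station.
Total annual cost: 7.
No cover costs less than 7.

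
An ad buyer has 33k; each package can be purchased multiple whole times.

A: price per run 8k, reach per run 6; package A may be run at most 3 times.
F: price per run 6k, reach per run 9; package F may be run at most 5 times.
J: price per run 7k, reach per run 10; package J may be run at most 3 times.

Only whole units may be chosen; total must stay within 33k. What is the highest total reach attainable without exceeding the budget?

48

3×F and 2×J: price 32 ≤ 33, reach 3·9 + 2·10 = 47.
2×F and 3×J: price 33 ≤ 33, reach 2·9 + 3·10 = 48.
Best is 48.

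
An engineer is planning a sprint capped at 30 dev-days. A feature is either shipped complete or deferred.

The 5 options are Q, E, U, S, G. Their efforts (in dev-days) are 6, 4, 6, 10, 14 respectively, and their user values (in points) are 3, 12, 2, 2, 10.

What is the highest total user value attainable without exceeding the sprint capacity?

27

Q + E + U + G: effort 6 + 4 + 6 + 14 = 30 ≤ 30, user value 3 + 12 + 2 + 10 = 27.
Q + E + G: effort 6 + 4 + 14 = 24 ≤ 30, user value 3 + 12 + 10 = 25.
E + U + G: effort 4 + 6 + 14 = 24 ≤ 30, user value 12 + 2 + 10 = 24.
Best is Q, E, U, and G with total user value 27.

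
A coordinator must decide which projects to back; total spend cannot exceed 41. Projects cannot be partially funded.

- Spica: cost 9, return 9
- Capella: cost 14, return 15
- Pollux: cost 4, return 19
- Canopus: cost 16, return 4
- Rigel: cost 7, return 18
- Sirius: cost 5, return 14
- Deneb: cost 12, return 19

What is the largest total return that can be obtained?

79

Take Spica, Pollux, Rigel, Sirius, and Deneb: cost 9 + 4 + 7 + 5 + 12 = 37 ≤ 41, return 9 + 19 + 18 + 14 + 19 = 79.
No other feasible combination does better.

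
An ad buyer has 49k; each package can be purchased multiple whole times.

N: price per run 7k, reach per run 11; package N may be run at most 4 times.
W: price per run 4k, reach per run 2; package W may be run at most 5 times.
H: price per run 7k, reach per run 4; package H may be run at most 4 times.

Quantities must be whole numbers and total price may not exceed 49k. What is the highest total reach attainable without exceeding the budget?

This is a bounded integer knapsack.
N has the best ratio (11/7); taking only N gives at most 4×11 = 44 (stopped by the supply cap of 4).
Mixing does better — 4×N and 3×H: price 49 ≤ 49, reach 4·11 + 3·4 = 56.

56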